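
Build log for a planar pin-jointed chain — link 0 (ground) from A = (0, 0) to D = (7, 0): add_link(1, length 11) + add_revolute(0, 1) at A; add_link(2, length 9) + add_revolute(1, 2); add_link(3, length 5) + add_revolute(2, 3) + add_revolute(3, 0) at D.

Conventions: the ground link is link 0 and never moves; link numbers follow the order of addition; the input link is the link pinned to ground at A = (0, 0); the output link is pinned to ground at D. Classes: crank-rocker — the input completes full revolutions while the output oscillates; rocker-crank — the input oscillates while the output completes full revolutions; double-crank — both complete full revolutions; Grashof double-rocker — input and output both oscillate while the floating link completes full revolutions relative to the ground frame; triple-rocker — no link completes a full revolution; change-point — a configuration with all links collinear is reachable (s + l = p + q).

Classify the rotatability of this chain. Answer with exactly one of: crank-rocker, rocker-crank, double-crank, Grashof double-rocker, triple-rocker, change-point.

lengths: ground=7, input=11, coupler=9, output=5
sorted: s=5 (shortest), l=11 (longest), p+q=16
s + l = 16 vs p + q = 16
s + l = p + q → change-point (collinear configuration reachable)

change-point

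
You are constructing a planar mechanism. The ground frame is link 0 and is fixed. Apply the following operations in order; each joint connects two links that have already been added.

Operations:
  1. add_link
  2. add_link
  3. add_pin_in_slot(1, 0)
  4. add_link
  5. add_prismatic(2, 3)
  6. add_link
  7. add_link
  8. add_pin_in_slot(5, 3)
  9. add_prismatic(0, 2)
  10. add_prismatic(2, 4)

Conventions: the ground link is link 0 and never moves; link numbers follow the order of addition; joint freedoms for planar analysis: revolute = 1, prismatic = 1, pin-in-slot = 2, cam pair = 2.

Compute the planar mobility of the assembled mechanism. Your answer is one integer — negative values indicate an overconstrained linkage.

ground; <1,0,0>
#1 <2,0,0>
#2 <3,0,0>
PS:1↔0 J2 <3,0,1>
#3 <4,0,1>
P:2↔3 J1 <4,1,1>
#4 <5,1,1>
#5 <6,1,1>
PS:5↔3 J2 <6,1,2>
P:0↔2 J1 <6,2,2>
P:2↔4 J1 <6,3,2>
3×5 − 2×3 − 1×2 = 7

M = 7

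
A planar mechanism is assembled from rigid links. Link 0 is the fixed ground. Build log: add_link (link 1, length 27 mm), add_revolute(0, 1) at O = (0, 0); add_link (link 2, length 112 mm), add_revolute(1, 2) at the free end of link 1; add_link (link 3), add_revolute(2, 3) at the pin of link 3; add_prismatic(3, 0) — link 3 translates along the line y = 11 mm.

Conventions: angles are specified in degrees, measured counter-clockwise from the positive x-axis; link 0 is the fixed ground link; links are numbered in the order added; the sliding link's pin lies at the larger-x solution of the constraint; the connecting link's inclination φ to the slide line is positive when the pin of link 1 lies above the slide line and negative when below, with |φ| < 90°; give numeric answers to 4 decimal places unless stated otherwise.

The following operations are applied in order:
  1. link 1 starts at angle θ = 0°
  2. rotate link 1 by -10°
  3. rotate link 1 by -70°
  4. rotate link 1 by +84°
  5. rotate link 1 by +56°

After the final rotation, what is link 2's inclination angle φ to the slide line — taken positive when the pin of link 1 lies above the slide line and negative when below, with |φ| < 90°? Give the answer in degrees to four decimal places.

geometry: r = 27 mm, L = 112 mm, e = 11 mm; θ starts at 0°
rotate link 1 by -10°: θ ← 0° -10° = -10°
rotate link 1 by -70°: θ ← -10° -70° = -80°
rotate link 1 by +84°: θ ← -80° +84° = 4°
rotate link 1 by +56°: θ ← 4° +56° = 60°
h = r sin θ − e = 23.382686 − 11 = 12.382686
sin φ = h / L = 12.382686 / 112 = 0.11055970
φ = arcsin(0.11055970) = 6.347581°

6.3476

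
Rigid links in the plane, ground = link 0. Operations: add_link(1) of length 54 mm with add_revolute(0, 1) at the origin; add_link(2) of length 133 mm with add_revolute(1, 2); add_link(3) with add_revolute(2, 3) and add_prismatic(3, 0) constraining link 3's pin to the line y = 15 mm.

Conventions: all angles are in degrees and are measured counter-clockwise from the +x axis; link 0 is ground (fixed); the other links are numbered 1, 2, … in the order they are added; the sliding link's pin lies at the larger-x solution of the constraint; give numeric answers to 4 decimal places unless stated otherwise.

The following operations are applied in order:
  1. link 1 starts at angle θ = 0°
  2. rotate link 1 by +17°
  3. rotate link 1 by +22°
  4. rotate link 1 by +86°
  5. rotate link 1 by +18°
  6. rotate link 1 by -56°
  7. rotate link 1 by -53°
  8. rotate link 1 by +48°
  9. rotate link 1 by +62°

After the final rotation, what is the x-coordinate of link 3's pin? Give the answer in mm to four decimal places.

geometry: r = 54 mm, L = 133 mm, e = 15 mm; θ starts at 0°
rotate link 1 by +17°: θ ← 0° +17° = 17°
rotate link 1 by +22°: θ ← 17° +22° = 39°
rotate link 1 by +86°: θ ← 39° +86° = 125°
rotate link 1 by +18°: θ ← 125° +18° = 143°
rotate link 1 by -56°: θ ← 143° -56° = 87°
rotate link 1 by -53°: θ ← 87° -53° = 34°
rotate link 1 by +48°: θ ← 34° +48° = 82°
rotate link 1 by +62°: θ ← 82° +62° = 144°
crank pin P = (r cos θ, r sin θ) = (-43.686918, 31.740404)
h = r sin θ − e = 31.740404 − 15 = 16.740404
x = r cos θ + √(L² − h²) = -43.686918 + 131.942256 = 88.255338

88.2553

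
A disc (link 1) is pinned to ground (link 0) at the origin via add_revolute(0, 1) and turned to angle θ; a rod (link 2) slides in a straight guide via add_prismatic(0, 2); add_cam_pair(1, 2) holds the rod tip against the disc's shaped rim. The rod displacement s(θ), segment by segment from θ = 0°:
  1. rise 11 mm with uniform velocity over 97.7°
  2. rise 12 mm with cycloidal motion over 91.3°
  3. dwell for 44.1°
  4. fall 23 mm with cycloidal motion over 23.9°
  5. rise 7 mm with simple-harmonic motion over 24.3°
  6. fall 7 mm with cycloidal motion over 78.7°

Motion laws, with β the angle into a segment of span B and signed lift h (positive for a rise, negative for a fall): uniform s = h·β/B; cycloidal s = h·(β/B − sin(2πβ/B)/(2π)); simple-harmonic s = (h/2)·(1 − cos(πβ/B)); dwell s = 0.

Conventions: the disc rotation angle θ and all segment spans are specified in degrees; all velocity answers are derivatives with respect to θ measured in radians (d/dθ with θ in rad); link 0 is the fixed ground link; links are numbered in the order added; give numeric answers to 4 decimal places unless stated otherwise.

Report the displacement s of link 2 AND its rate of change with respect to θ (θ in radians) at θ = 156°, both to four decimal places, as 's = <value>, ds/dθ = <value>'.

segment 1 (0° to 97.7°, uniform, h = 11) is passed completely: s = 0.0000 + (11) = 11.0000
θ = 156° falls in segment 2 (97.7° to 189°, cycloidal, h = 12): β = 156 − 97.7 = 58.3°, B = 91.3°; Δs = 12·(0.6386 − sin(2π·0.6386)/(2π)) = 9.1231; s = 11.0000 + 9.1231 = 20.1231
velocity in seg [97.7°–189°] (cycloidal), θ in radians: β = 58.3° = 1.0175 rad, B = 91.3° = 1.5935 rad; ds/dθ = (h/B)(1 − cos(2πβ/B)) = (12/1.5935)(1 − cos(2π·0.6386)) = 12.383397 mm/rad

s = 20.1231, ds/dθ = 12.3834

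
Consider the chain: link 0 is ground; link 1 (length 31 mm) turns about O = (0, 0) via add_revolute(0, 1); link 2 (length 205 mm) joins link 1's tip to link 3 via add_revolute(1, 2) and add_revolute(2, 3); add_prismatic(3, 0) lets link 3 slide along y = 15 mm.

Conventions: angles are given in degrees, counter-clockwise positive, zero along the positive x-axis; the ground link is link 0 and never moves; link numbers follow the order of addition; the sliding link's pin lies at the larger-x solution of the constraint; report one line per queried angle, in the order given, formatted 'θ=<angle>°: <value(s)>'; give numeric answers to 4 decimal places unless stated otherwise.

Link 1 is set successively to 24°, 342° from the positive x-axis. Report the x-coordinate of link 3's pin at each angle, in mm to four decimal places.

geometry: r = 31 mm, L = 205 mm, e = 15 mm
θ=24°: crank pin P = (r cos θ, r sin θ) = (28.319909, 12.608836)
θ=24°: h = r sin θ − e = 12.608836 − 15 = -2.391164
θ=24°: x = r cos θ + √(L² − h²) = 28.319909 + 204.986054 = 233.305963
θ=342°: crank pin P = (r cos θ, r sin θ) = (29.482752, -9.579527)
θ=342°: h = r sin θ − e = -9.579527 − 15 = -24.579527
θ=342°: x = r cos θ + √(L² − h²) = 29.482752 + 203.521121 = 233.003873

θ=24°: 233.3060
θ=342°: 233.0039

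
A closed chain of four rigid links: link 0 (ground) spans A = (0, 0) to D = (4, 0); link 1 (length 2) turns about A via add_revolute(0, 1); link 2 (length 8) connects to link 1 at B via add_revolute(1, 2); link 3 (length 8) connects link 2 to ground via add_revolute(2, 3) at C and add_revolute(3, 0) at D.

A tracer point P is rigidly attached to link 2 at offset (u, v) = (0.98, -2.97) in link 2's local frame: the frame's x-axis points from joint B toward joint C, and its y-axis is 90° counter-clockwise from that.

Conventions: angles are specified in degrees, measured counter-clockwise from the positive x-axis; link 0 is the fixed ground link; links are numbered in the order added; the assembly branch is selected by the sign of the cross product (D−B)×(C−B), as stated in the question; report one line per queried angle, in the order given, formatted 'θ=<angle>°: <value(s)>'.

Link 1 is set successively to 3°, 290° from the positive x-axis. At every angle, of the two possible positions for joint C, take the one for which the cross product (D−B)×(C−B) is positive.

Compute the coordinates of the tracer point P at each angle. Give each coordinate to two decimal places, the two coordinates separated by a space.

A=(0,0), D=(4.00,0)
θ=3°: B = A + 2.00·(cos3°, sin3°) = (1.9973, 0.1047)
θ=3°: |BD| = 2.0055
θ=3°: circle(B,8.00) ∩ circle(D,8.00): a=1.0027, h=7.9369
θ=3°:   candidates: C₊=(3.4129,7.9784) cross=15.917; C₋=(2.5844,-7.8738) cross=-15.917
θ=3°:   branch + wants cross > 0 → take C=(3.4129,7.9784) (cross=15.917)
θ=3°: ex = (C−B)/|BC| = (0.1770,0.9842); ey = (-0.9842,0.1770)
θ=3°: P = B + 0.98·ex + -2.97·ey = (5.0938,0.5437)
θ=290°: B = A + 2.00·(cos290°, sin290°) = (0.6840, -1.8794)
θ=290°: |BD| = 3.8115
θ=290°: circle(B,8.00) ∩ circle(D,8.00): a=1.9058, h=7.7697
θ=290°:   candidates: C₊=(-1.4891,5.8198) cross=29.614; C₋=(6.1731,-7.6992) cross=-29.614
θ=290°:   branch + wants cross > 0 → take C=(-1.4891,5.8198) (cross=29.614)
θ=290°: ex = (C−B)/|BC| = (-0.2716,0.9624); ey = (-0.9624,-0.2716)
θ=290°: P = B + 0.98·ex + -2.97·ey = (3.2762,-0.1295)

θ=3°: 5.09 0.54
θ=290°: 3.28 -0.13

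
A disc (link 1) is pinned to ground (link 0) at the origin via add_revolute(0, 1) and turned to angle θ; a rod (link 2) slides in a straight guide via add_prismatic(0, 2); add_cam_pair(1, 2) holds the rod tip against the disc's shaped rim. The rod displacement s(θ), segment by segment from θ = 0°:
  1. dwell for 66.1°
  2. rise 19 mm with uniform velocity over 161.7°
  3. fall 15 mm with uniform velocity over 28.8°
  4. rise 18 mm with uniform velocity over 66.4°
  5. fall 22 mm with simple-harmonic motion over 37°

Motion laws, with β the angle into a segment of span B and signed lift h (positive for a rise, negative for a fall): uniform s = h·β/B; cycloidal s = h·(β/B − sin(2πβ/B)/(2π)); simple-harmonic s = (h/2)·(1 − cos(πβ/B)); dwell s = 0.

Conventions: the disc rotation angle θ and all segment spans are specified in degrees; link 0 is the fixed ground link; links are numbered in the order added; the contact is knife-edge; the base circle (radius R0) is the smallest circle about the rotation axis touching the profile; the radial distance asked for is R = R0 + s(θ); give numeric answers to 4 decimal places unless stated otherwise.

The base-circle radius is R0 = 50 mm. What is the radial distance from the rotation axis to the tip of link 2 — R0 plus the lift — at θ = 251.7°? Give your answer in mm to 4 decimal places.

segment 1 (0° to 66.1°, dwell): s unchanged at 0.0000
segment 2 (66.1° to 227.8°, uniform, h = 19) is passed completely: s = 0.0000 + (19) = 19.0000
θ = 251.7° falls in segment 3 (227.8° to 256.6°, uniform, h = -15): β = 251.7 − 227.8 = 23.9°, B = 28.8°; Δs = -15·23.9/28.8 = -12.4479; s = 19.0000 − 12.4479 = 6.5521
R = R0 + s = 50 + 6.5521 = 56.5521

56.5521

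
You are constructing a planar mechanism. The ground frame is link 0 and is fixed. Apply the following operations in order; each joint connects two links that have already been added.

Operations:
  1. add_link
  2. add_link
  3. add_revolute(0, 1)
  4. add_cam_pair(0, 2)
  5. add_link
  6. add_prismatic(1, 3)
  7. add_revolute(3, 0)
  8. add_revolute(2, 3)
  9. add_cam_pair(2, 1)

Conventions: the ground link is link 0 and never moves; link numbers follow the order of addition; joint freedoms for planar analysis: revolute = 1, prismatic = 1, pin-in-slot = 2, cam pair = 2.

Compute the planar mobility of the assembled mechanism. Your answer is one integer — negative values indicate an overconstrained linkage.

link 0 = ground. State L|J1|J2 = 1|0|0
+link1  2|0|0
+link2  3|0|0
R(0,1) f=1→J1  3|1|0
C(0,2) f=2→J2  3|1|1
+link3  4|1|1
P(1,3) f=1→J1  4|2|1
R(3,0) f=1→J1  4|3|1
R(2,3) f=1→J1  4|4|1
C(2,1) f=2→J2  4|4|2
M = 3(4−1)−2·4−2 = 9−8−2 = -1

M = -1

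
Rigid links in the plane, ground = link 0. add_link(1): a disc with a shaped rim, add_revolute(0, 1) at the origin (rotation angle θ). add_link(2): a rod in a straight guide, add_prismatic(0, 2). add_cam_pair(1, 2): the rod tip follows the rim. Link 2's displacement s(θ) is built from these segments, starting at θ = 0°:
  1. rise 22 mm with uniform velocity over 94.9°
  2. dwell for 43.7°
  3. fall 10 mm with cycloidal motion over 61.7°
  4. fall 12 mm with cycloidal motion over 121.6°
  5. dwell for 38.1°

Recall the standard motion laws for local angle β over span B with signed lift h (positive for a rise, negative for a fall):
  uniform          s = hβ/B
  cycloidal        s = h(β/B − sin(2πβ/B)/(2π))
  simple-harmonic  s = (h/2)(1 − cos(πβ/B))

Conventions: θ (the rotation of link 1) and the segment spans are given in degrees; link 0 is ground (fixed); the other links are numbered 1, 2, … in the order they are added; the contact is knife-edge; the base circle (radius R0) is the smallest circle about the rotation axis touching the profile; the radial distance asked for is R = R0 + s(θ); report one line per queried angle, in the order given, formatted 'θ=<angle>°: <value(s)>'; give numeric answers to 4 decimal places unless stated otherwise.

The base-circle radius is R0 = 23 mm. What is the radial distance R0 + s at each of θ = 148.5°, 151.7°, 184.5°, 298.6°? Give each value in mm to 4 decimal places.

segment 1 (0° to 94.9°, uniform, h = 22) is passed completely: s = 0.0000 + (22) = 22.0000
segment 2 (94.9° to 138.6°, dwell): s unchanged at 22.0000
θ = 148.5° falls in segment 3 (138.6° to 200.3°, cycloidal, h = -10): β = 148.5 − 138.6 = 9.9°, B = 61.7°; Δs = -10·(0.1605 − sin(2π·0.1605)/(2π)) = -0.2583; s = 22.0000 − 0.2583 = 21.7417
θ = 151.7° falls in segment 3 (138.6° to 200.3°, cycloidal, h = -10): β = 151.7 − 138.6 = 13.1°, B = 61.7°; Δs = -10·(0.2123 − sin(2π·0.2123)/(2π)) = -0.5760; s = 22.0000 − 0.5760 = 21.4240
θ = 184.5° falls in segment 3 (138.6° to 200.3°, cycloidal, h = -10): β = 184.5 − 138.6 = 45.9°, B = 61.7°; Δs = -10·(0.7439 − sin(2π·0.7439)/(2π)) = -9.0296; s = 22.0000 − 9.0296 = 12.9704
segment 3 (138.6° to 200.3°, cycloidal, h = -10) is passed completely: s = 22.0000 + (-10) = 12.0000
θ = 298.6° falls in segment 4 (200.3° to 321.9°, cycloidal, h = -12): β = 298.6 − 200.3 = 98.3°, B = 121.6°; Δs = -12·(0.8084 − sin(2π·0.8084)/(2π)) = -11.4834; s = 12.0000 − 11.4834 = 0.5166
θ=148.5°: R = R0 + s = 23 + 21.7417 = 44.7417
θ=151.7°: R = R0 + s = 23 + 21.4240 = 44.4240
θ=184.5°: R = R0 + s = 23 + 12.9704 = 35.9704
θ=298.6°: R = R0 + s = 23 + 0.5166 = 23.5166

θ=148.5°: 44.7417
θ=151.7°: 44.4240
θ=184.5°: 35.9704
θ=298.6°: 23.5166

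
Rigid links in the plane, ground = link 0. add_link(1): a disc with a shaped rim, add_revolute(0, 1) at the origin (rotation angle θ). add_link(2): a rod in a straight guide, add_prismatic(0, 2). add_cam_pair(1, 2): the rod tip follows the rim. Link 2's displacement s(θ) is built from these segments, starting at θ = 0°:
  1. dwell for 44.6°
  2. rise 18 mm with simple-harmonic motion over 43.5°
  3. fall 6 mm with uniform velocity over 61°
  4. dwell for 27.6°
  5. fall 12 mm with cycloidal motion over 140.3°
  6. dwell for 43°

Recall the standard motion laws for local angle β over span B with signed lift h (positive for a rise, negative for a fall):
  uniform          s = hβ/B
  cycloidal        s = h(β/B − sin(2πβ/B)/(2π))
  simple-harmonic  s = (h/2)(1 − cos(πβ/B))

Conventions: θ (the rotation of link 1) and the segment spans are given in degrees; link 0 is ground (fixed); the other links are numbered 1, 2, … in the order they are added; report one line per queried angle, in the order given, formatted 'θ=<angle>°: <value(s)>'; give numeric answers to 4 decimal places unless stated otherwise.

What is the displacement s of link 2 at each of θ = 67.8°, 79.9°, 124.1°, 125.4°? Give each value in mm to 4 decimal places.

segment 1 (0° to 44.6°, dwell): s unchanged at 0.0000
θ = 67.8° falls in segment 2 (44.6° to 88.1°, simple-harmonic, h = 18): β = 67.8 − 44.6 = 23.2°, B = 43.5°; Δs = 18/2·(1 − cos(π·0.5333)) = 9.9408; s = 0.0000 + 9.9408 = 9.9408
θ = 79.9° falls in segment 2 (44.6° to 88.1°, simple-harmonic, h = 18): β = 79.9 − 44.6 = 35.3°, B = 43.5°; Δs = 18/2·(1 − cos(π·0.8115)) = 16.4674; s = 0.0000 + 16.4674 = 16.4674
segment 2 (44.6° to 88.1°, simple-harmonic, h = 18) is passed completely: s = 0.0000 + (18) = 18.0000
θ = 124.1° falls in segment 3 (88.1° to 149.1°, uniform, h = -6): β = 124.1 − 88.1 = 36°, B = 61°; Δs = -6·36/61 = -3.5410; s = 18.0000 − 3.5410 = 14.4590
θ = 125.4° falls in segment 3 (88.1° to 149.1°, uniform, h = -6): β = 125.4 − 88.1 = 37.3°, B = 61°; Δs = -6·37.3/61 = -3.6689; s = 18.0000 − 3.6689 = 14.3311

θ=67.8°: 9.9408
θ=79.9°: 16.4674
θ=124.1°: 14.4590
θ=125.4°: 14.3311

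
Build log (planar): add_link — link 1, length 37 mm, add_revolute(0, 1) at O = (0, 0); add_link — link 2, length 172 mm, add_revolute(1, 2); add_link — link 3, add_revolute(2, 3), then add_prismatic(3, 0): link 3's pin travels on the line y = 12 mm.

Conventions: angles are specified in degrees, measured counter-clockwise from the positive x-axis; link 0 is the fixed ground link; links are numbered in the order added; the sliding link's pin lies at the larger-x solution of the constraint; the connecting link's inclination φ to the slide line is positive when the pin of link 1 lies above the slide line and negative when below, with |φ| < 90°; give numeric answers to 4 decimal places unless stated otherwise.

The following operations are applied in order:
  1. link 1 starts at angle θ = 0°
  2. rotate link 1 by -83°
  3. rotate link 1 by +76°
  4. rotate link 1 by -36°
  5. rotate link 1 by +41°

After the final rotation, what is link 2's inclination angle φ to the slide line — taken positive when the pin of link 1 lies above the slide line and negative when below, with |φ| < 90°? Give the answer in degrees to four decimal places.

geometry: r = 37 mm, L = 172 mm, e = 12 mm; θ starts at 0°
rotate link 1 by -83°: θ ← 0° -83° = -83°
rotate link 1 by +76°: θ ← -83° +76° = -7°
rotate link 1 by -36°: θ ← -7° -36° = -43°
rotate link 1 by +41°: θ ← -43° +41° = -2°
h = r sin θ − e = -1.291281 − 12 = -13.291281
sin φ = h / L = -13.291281 / 172 = -0.07727489
φ = arcsin(-0.07727489) = -4.431943°

-4.4319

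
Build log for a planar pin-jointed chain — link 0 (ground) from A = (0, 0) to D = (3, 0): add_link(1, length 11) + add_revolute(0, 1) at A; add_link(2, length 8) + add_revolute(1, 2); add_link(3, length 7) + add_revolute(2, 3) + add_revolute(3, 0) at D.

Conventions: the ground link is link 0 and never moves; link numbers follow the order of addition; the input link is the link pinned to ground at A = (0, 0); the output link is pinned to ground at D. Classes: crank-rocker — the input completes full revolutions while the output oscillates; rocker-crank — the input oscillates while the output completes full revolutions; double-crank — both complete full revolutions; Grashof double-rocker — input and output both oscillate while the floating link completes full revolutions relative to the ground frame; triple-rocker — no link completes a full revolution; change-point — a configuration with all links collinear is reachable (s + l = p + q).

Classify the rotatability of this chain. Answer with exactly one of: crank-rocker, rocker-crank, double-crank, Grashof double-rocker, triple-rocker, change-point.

lengths: ground=3, input=11, coupler=8, output=7
sorted: s=3 (shortest), l=11 (longest), p+q=15
s + l = 14 vs p + q = 15
s + l < p + q (Grashof) with shortest = ground link → double-crank

double-crank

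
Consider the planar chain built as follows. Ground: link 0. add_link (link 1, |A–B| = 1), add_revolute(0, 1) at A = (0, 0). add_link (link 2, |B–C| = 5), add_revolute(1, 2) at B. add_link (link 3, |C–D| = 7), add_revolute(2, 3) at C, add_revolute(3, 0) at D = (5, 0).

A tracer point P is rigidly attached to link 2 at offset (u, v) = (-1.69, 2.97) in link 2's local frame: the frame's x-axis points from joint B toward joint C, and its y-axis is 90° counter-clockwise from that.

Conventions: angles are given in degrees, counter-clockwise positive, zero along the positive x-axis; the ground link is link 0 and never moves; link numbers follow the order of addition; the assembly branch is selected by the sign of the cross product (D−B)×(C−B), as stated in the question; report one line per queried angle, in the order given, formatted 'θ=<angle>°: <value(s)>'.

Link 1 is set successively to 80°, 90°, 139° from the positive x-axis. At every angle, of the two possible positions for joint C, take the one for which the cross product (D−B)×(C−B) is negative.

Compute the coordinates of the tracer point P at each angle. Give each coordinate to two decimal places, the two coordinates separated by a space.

A=(0,0), D=(5.00,0)
θ=80°: B = A + 1.00·(cos80°, sin80°) = (0.1736, 0.9848)
θ=80°: |BD| = 4.9258
θ=80°: circle(B,5.00) ∩ circle(D,7.00): a=0.0267, h=4.9999
θ=80°:   candidates: C₊=(1.1995,5.8784) cross=24.629; C₋=(-0.7998,-3.9195) cross=-24.629
θ=80°:   branch - wants cross < 0 → take C=(-0.7998,-3.9195) (cross=-24.629)
θ=80°: ex = (C−B)/|BC| = (-0.1947,-0.9809); ey = (0.9809,-0.1947)
θ=80°: P = B + -1.69·ex + 2.97·ey = (3.4158,2.0643)
θ=90°: B = A + 1.00·(cos90°, sin90°) = (0.0000, 1.0000)
θ=90°: |BD| = 5.0990
θ=90°: circle(B,5.00) ∩ circle(D,7.00): a=0.1961, h=4.9962
θ=90°:   candidates: C₊=(1.1721,5.8607) cross=25.475; C₋=(-0.7875,-3.9376) cross=-25.475
θ=90°:   branch - wants cross < 0 → take C=(-0.7875,-3.9376) (cross=-25.475)
θ=90°: ex = (C−B)/|BC| = (-0.1575,-0.9875); ey = (0.9875,-0.1575)
θ=90°: P = B + -1.69·ex + 2.97·ey = (3.1991,2.2011)
θ=139°: B = A + 1.00·(cos139°, sin139°) = (-0.7547, 0.6561)
θ=139°: |BD| = 5.7920
θ=139°: circle(B,5.00) ∩ circle(D,7.00): a=0.8242, h=4.9316
θ=139°:   candidates: C₊=(0.6228,5.4626) cross=28.564; C₋=(-0.4945,-4.3372) cross=-28.564
θ=139°:   branch - wants cross < 0 → take C=(-0.4945,-4.3372) (cross=-28.564)
θ=139°: ex = (C−B)/|BC| = (0.0521,-0.9986); ey = (0.9986,0.0521)
θ=139°: P = B + -1.69·ex + 2.97·ey = (2.1233,2.4984)

θ=80°: 3.42 2.06
θ=90°: 3.20 2.20
θ=139°: 2.12 2.50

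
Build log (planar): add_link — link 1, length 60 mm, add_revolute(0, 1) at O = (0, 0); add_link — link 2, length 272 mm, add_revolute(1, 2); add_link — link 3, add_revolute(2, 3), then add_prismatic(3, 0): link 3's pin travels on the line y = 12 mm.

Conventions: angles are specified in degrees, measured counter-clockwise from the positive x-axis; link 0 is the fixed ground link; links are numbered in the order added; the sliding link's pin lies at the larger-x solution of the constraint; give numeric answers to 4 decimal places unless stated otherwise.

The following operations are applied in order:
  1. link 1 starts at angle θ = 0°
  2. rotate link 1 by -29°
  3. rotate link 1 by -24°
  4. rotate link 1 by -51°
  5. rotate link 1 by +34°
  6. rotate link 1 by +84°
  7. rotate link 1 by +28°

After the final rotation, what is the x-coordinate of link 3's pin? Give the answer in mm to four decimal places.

geometry: r = 60 mm, L = 272 mm, e = 12 mm; θ starts at 0°
rotate link 1 by -29°: θ ← 0° -29° = -29°
rotate link 1 by -24°: θ ← -29° -24° = -53°
rotate link 1 by -51°: θ ← -53° -51° = -104°
rotate link 1 by +34°: θ ← -104° +34° = -70°
rotate link 1 by +84°: θ ← -70° +84° = 14°
rotate link 1 by +28°: θ ← 14° +28° = 42°
crank pin P = (r cos θ, r sin θ) = (44.588690, 40.147836)
h = r sin θ − e = 40.147836 − 12 = 28.147836
x = r cos θ + √(L² − h²) = 44.588690 + 270.539645 = 315.128334

315.1283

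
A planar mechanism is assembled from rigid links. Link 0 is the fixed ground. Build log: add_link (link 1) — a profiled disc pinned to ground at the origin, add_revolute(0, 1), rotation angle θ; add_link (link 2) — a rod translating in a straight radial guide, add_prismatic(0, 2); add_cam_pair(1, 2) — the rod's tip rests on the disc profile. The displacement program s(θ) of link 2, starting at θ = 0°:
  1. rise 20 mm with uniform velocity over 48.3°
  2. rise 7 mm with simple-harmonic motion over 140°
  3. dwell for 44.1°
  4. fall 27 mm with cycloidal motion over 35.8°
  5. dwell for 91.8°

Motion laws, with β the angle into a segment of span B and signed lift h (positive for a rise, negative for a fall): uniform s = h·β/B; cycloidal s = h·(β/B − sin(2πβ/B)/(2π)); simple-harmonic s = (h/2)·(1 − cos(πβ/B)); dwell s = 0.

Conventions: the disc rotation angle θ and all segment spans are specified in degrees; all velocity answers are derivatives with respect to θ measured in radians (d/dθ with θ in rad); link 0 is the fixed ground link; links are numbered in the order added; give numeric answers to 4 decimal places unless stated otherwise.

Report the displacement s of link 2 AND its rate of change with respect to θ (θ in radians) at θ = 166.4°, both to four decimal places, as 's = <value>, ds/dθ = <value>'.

seg 1 [0°–48.3°] uniform, h=20: full span → s += 20 → s = 20.0000
seg 2 [48.3°–188.3°] simple-harmonic, h=7: θ=166.4° here. β=118.1, B=140. 7/2·(1 − cos(π·0.8436)) = 6.5858 → s = 26.5858
velocity in seg [48.3°–188.3°] (simple-harmonic), θ in radians: β = 118.1° = 2.0612 rad, B = 140° = 2.4435 rad; ds/dθ = (πh/(2B)) sin(πβ/B) = (π·7/(2·2.4435)) sin(π·0.8436) = 2.123511 mm/rad

s = 26.5858, ds/dθ = 2.1235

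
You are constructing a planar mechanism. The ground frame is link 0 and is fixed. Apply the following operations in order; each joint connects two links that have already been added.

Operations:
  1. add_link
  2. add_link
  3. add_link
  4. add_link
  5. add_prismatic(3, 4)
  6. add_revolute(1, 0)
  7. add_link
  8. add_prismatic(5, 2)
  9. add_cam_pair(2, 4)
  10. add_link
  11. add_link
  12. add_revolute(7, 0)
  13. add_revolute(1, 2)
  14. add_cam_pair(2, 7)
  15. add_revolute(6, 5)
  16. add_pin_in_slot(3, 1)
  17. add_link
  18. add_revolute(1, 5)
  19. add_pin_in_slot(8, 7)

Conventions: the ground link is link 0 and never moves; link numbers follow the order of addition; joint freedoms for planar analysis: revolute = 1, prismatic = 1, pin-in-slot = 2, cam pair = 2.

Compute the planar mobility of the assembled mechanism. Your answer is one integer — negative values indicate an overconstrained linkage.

L=1 J1=0 J2=0
add link → L=2 J1=0 J2=0
add link → L=3 J1=0 J2=0
add link → L=4 J1=0 J2=0
add link → L=5 J1=0 J2=0
P@3,4 dof=1 J1 → L=5 J1=1 J2=0
R@1,0 dof=1 J1 → L=5 J1=2 J2=0
add link → L=6 J1=2 J2=0
P@5,2 dof=1 J1 → L=6 J1=3 J2=0
C@2,4 dof=2 J2 → L=6 J1=3 J2=1
add link → L=7 J1=3 J2=1
add link → L=8 J1=3 J2=1
R@7,0 dof=1 J1 → L=8 J1=4 J2=1
R@1,2 dof=1 J1 → L=8 J1=5 J2=1
C@2,7 dof=2 J2 → L=8 J1=5 J2=2
R@6,5 dof=1 J1 → L=8 J1=6 J2=2
PS@3,1 dof=2 J2 → L=8 J1=6 J2=3
add link → L=9 J1=6 J2=3
R@1,5 dof=1 J1 → L=9 J1=7 J2=3
PS@8,7 dof=2 J2 → L=9 J1=7 J2=4
M=3(L−1)−2J1−J2=3·8−2·7−4=6

M = 6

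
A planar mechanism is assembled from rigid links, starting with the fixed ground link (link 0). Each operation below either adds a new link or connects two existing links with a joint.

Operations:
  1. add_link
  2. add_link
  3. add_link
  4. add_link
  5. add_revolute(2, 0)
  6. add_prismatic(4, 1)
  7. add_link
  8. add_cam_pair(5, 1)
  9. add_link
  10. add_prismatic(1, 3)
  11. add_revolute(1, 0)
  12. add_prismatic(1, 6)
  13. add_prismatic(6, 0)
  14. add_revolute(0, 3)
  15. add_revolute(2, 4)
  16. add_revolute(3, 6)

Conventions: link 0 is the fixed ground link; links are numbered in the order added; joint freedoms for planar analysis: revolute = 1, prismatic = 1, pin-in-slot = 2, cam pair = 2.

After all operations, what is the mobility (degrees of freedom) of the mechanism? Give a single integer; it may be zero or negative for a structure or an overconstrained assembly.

link 0 = ground. State L|J1|J2 = 1|0|0
+link1  2|0|0
+link2  3|0|0
+link3  4|0|0
+link4  5|0|0
R(2,0) f=1→J1  5|1|0
P(4,1) f=1→J1  5|2|0
+link5  6|2|0
C(5,1) f=2→J2  6|2|1
+link6  7|2|1
P(1,3) f=1→J1  7|3|1
R(1,0) f=1→J1  7|4|1
P(1,6) f=1→J1  7|5|1
P(6,0) f=1→J1  7|6|1
R(0,3) f=1→J1  7|7|1
R(2,4) f=1→J1  7|8|1
R(3,6) f=1→J1  7|9|1
M = 3(7−1)−2·9−1 = 18−18−1 = -1

M = -1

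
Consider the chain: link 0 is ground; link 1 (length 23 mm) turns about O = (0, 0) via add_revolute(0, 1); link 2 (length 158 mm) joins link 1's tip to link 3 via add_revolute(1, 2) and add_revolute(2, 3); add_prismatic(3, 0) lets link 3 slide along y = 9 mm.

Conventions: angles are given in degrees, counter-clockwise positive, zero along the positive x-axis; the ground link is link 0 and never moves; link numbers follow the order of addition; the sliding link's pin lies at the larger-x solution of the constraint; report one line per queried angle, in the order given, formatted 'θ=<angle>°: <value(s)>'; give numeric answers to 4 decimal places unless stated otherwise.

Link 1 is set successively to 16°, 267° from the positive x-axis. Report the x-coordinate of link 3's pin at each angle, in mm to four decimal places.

geometry: r = 23 mm, L = 158 mm, e = 9 mm
θ=16°: crank pin P = (r cos θ, r sin θ) = (22.109019, 6.339659)
θ=16°: h = r sin θ − e = 6.339659 − 9 = -2.660341
θ=16°: x = r cos θ + √(L² − h²) = 22.109019 + 157.977602 = 180.086621
θ=267°: crank pin P = (r cos θ, r sin θ) = (-1.203727, -22.968479)
θ=267°: h = r sin θ − e = -22.968479 − 9 = -31.968479
θ=267°: x = r cos θ + √(L² − h²) = -1.203727 + 154.732079 = 153.528352

θ=16°: 180.0866
θ=267°: 153.5284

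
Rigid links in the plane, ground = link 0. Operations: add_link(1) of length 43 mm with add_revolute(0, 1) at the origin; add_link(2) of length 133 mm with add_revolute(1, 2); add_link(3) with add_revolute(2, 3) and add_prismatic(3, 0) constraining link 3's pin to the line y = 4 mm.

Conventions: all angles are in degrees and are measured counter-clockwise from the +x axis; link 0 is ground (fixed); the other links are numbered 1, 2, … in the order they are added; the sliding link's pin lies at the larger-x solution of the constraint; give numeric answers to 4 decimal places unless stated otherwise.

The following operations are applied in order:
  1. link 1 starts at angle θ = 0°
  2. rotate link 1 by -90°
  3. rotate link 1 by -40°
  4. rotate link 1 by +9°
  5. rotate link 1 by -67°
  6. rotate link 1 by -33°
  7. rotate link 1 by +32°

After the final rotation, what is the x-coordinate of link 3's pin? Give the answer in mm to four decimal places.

geometry: r = 43 mm, L = 133 mm, e = 4 mm; θ starts at 0°
rotate link 1 by -90°: θ ← 0° -90° = -90°
rotate link 1 by -40°: θ ← -90° -40° = -130°
rotate link 1 by +9°: θ ← -130° +9° = -121°
rotate link 1 by -67°: θ ← -121° -67° = -188°
rotate link 1 by -33°: θ ← -188° -33° = -221°
rotate link 1 by +32°: θ ← -221° +32° = -189°
crank pin P = (r cos θ, r sin θ) = (-42.470599, 6.726682)
h = r sin θ − e = 6.726682 − 4 = 2.726682
x = r cos θ + √(L² − h²) = -42.470599 + 132.972047 = 90.501448

90.5014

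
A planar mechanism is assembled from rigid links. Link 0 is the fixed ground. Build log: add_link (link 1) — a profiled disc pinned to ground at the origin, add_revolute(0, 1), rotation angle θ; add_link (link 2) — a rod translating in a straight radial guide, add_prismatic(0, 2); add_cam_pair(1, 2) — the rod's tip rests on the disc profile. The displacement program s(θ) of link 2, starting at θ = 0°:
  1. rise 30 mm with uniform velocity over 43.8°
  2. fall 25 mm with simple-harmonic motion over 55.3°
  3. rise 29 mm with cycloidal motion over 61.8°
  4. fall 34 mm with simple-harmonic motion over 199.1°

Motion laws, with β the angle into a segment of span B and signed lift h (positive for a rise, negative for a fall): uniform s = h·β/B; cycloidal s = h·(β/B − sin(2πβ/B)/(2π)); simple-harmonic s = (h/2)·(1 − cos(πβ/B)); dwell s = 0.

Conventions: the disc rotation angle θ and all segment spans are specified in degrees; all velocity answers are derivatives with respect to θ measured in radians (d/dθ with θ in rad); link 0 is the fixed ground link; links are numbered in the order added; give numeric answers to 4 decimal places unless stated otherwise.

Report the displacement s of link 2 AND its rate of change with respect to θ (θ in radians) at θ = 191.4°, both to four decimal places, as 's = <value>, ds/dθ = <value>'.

seg 1 [0°–43.8°] uniform, h=30: full span → s += 30 → s = 30.0000
seg 2 [43.8°–99.1°] simple-harmonic, h=-25: full span → s += -25 → s = 5.0000
seg 3 [99.1°–160.9°] cycloidal, h=29: full span → s += 29 → s = 34.0000
seg 4 [160.9°–360°] simple-harmonic, h=-34: θ=191.4° here. β=30.5, B=199.1. -34/2·(1 − cos(π·0.1532)) = -1.9310 → s = 32.0690
velocity in seg [160.9°–360°] (simple-harmonic), θ in radians: β = 30.5° = 0.5323 rad, B = 199.1° = 3.4750 rad; ds/dθ = (πh/(2B)) sin(πβ/B) = (π·(-34)/(2·3.4750)) sin(π·0.1532) = -7.114310 mm/rad

s = 32.0690, ds/dθ = -7.1143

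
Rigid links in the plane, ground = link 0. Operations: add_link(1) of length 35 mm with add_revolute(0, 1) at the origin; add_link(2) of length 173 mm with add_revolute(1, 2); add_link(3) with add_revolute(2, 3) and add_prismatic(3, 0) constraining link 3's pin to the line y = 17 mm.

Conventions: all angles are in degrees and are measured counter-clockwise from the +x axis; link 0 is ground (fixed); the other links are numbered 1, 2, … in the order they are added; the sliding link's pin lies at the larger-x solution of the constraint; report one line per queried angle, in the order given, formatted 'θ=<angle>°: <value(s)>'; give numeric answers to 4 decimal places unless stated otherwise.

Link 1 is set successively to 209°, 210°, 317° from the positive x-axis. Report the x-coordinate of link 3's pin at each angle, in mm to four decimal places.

geometry: r = 35 mm, L = 173 mm, e = 17 mm
θ=209°: crank pin P = (r cos θ, r sin θ) = (-30.611690, -16.968337)
θ=209°: h = r sin θ − e = -16.968337 − 17 = -33.968337
θ=209°: x = r cos θ + √(L² − h²) = -30.611690 + 169.632403 = 139.020713
θ=210°: crank pin P = (r cos θ, r sin θ) = (-30.310889, -17.500000)
θ=210°: h = r sin θ − e = -17.500000 − 17 = -34.500000
θ=210°: x = r cos θ + √(L² − h²) = -30.310889 + 169.525072 = 139.214183
θ=317°: crank pin P = (r cos θ, r sin θ) = (25.597380, -23.869943)
θ=317°: h = r sin θ − e = -23.869943 − 17 = -40.869943
θ=317°: x = r cos θ + √(L² − h²) = 25.597380 + 168.103087 = 193.700466

θ=209°: 139.0207
θ=210°: 139.2142
θ=317°: 193.7005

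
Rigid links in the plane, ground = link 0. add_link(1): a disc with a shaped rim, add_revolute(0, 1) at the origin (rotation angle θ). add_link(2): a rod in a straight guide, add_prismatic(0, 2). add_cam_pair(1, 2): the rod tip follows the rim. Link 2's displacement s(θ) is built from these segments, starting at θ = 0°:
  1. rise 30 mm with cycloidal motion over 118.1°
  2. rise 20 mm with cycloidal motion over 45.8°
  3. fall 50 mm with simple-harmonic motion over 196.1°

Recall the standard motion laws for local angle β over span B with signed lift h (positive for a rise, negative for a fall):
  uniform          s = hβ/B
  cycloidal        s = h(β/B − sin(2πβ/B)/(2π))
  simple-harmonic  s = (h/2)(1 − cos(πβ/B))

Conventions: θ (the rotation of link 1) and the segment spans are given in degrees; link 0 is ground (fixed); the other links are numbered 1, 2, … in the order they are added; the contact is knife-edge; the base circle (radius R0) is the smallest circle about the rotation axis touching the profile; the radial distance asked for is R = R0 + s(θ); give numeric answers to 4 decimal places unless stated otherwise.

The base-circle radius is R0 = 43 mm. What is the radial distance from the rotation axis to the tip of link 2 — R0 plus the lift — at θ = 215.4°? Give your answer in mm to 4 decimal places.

segment 1 (0° to 118.1°, cycloidal, h = 30) is passed completely: s = 0.0000 + (30) = 30.0000
segment 2 (118.1° to 163.9°, cycloidal, h = 20) is passed completely: s = 30.0000 + (20) = 50.0000
θ = 215.4° falls in segment 3 (163.9° to 360°, simple-harmonic, h = -50): β = 215.4 − 163.9 = 51.5°, B = 196.1°; Δs = -50/2·(1 − cos(π·0.2626)) = -8.0370; s = 50.0000 − 8.0370 = 41.9630
R = R0 + s = 43 + 41.9630 = 84.9630

84.9630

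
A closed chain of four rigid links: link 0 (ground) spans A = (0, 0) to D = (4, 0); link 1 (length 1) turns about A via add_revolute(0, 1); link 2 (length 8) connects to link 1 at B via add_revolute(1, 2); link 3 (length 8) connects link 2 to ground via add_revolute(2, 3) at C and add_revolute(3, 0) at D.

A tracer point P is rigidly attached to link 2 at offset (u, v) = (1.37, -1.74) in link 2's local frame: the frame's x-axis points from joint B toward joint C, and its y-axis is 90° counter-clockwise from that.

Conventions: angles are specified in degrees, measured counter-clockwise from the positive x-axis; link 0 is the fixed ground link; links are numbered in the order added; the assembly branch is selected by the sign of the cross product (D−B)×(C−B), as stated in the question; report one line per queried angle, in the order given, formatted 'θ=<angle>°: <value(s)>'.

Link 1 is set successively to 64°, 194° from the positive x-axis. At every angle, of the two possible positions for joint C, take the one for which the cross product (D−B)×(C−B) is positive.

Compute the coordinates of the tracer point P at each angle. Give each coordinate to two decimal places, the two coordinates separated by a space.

A=(0,0), D=(4.00,0)
θ=64°: B = A + 1.00·(cos64°, sin64°) = (0.4384, 0.8988)
θ=64°: |BD| = 3.6733
θ=64°: circle(B,8.00) ∩ circle(D,8.00): a=1.8366, h=7.7863
θ=64°:   candidates: C₊=(4.1244,7.9990) cross=28.601; C₋=(0.3140,-7.1002) cross=-28.601
θ=64°:   branch + wants cross > 0 → take C=(4.1244,7.9990) (cross=28.601)
θ=64°: ex = (C−B)/|BC| = (0.4608,0.8875); ey = (-0.8875,0.4608)
θ=64°: P = B + 1.37·ex + -1.74·ey = (2.6139,1.3130)
θ=194°: B = A + 1.00·(cos194°, sin194°) = (-0.9703, -0.2419)
θ=194°: |BD| = 4.9762
θ=194°: circle(B,8.00) ∩ circle(D,8.00): a=2.4881, h=7.6032
θ=194°:   candidates: C₊=(1.1452,7.4733) cross=37.835; C₋=(1.8845,-7.7152) cross=-37.835
θ=194°:   branch + wants cross > 0 → take C=(1.1452,7.4733) (cross=37.835)
θ=194°: ex = (C−B)/|BC| = (0.2644,0.9644); ey = (-0.9644,0.2644)
θ=194°: P = B + 1.37·ex + -1.74·ey = (1.0700,0.6192)

θ=64°: 2.61 1.31
θ=194°: 1.07 0.62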